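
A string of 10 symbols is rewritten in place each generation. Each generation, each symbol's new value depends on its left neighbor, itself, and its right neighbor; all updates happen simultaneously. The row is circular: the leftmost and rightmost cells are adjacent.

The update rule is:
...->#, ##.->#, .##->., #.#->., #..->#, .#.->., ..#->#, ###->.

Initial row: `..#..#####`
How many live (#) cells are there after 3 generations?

5

##.##....#
.#..#####.
#.##....##
count of #: 5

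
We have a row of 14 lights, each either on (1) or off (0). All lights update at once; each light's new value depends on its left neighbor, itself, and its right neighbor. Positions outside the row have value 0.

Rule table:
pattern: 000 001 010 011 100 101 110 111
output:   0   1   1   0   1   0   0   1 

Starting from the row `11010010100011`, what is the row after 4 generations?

10010111011111

generation 1: 00011110110100
generation 2: 00101100000110
generation 3: 01100010001001
generation 4: 10010111011111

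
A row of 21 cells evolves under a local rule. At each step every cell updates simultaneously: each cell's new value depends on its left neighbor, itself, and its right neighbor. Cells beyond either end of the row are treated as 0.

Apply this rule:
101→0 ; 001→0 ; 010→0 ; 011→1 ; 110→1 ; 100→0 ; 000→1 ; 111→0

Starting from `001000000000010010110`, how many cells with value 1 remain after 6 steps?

10

step 1: 100011111111000000110
step 2: 001010000001011110110
step 3: 100000111100010010110
step 4: 001110100101000000110
step 5: 101010000000011110110
step 6: 000000111111010010110
count of 1: 10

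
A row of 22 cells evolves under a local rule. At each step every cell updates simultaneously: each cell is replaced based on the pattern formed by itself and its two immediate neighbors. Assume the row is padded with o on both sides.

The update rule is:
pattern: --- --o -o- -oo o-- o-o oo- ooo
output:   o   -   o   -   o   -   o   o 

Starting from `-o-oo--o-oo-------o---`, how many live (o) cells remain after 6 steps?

13

-o--oo-o--ooooooo-ooo-
-oo--o-oo--oooooo--oo-
--oo-o--oo--oooooo--o-
o--o-oo--oo--oooooo-o-
oo-o--oo--oo--ooooo-o-
oo-oo--oo--oo--oooo-o-
count of o: 13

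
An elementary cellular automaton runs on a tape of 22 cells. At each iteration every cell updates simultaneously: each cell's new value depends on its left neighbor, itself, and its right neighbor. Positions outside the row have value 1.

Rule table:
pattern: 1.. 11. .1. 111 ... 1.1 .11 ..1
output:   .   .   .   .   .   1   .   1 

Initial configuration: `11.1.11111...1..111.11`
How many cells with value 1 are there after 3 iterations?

6

..1.1.......1..1...1..
.1.1.......1..1...1..1
1.1.......1..1...1..1.
count of 1: 6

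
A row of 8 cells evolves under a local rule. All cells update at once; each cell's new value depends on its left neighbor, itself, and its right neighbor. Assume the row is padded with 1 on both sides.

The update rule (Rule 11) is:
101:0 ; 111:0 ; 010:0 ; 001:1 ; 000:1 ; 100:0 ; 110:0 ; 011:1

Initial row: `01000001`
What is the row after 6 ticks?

01000111

00011111
01110000
01000111
00011100
01110001
01000111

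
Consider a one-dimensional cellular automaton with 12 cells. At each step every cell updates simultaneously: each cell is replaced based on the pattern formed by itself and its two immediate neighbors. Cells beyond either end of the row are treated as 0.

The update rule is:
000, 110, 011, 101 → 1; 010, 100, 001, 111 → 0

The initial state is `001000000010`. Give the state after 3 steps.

100100100111

100011111000
001010001011
100100100111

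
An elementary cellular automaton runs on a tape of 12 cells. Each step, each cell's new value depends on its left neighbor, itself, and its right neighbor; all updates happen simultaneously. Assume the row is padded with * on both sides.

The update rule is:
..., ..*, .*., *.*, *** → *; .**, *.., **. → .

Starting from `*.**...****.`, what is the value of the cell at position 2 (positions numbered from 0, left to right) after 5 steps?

.

step 1: .*...**.**.*
step 2: **.**..*..*.
step 3: *.*...**.***
step 4: .**.**..*.**
step 5: *..*...***.*
position 2 holds .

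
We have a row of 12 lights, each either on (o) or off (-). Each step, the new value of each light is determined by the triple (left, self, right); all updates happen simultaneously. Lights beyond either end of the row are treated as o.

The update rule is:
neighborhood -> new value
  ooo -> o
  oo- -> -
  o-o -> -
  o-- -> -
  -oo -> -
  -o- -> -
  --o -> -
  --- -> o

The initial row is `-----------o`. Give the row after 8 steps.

------o--oo-

-ooooooooo--
--ooooooo---
---ooooo--o-
-o--ooo-----
-----o--ooo-
-ooo-----o--
--o--ooo----
------o--oo-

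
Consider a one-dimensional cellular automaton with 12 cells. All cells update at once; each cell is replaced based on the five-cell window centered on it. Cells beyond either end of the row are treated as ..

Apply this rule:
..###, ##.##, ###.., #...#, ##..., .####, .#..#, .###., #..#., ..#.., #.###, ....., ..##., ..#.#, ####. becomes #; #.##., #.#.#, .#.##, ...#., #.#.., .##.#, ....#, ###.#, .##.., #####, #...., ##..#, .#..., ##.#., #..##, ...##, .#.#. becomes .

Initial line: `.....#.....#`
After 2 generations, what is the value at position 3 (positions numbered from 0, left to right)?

###..#..#..#
###.########
position 3 holds .

.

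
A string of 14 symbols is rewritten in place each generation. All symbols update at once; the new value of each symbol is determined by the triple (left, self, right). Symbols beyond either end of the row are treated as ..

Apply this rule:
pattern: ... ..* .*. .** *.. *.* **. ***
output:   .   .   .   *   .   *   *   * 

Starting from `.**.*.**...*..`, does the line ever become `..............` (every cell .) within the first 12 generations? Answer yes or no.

no

generation 1: .***.***......
generation 2: .*******......
generation 3: .*******......  (fixed point — unchanged through generation 12)
generation 12 is .*******......, still not uniform .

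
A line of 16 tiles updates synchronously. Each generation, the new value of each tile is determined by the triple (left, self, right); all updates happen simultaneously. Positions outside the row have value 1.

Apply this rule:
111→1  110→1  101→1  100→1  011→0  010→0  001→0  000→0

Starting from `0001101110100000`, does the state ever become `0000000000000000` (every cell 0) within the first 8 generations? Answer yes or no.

no

1000110111010000
1100011011101000
1110001101110100
1111000110111010
1111100011011101
1111110001101110
1111111000110111
1111111100011011
generation 8 is 1111111100011011, still not uniform 0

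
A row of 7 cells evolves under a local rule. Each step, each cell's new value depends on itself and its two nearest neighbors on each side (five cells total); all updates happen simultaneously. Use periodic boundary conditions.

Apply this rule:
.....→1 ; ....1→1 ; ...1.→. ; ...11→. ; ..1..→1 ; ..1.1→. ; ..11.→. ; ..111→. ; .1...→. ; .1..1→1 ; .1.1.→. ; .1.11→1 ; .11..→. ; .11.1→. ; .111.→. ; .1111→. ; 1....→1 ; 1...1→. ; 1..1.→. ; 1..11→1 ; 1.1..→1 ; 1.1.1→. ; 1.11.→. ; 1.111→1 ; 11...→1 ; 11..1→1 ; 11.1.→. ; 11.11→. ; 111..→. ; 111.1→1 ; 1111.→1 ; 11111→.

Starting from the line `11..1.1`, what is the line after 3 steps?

.11..1.

step 1: ..1..11
step 2: 1.111..
step 3: .11..1.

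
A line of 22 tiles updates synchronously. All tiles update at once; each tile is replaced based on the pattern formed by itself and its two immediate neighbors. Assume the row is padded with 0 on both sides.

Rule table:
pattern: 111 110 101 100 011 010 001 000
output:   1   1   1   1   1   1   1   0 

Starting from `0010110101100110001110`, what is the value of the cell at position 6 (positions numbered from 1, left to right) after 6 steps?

0111111111111111011111
1111111111111111111111
1111111111111111111111  (fixed point — unchanged through step 6)
position 6 holds 1

1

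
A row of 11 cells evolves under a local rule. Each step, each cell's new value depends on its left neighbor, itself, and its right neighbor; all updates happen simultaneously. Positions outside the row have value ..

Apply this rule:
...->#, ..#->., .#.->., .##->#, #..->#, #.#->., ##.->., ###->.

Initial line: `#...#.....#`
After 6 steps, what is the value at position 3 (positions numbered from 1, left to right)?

.##..####..
.#.#.#...##
......##.#.
#####.#...#
#......##..
.#####.#.##
position 3 holds #

#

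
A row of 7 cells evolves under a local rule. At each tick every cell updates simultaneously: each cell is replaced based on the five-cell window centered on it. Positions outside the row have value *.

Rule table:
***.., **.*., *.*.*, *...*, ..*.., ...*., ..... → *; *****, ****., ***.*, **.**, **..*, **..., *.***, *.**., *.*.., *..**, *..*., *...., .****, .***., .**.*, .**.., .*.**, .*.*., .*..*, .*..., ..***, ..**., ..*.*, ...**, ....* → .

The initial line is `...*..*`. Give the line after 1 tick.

.***...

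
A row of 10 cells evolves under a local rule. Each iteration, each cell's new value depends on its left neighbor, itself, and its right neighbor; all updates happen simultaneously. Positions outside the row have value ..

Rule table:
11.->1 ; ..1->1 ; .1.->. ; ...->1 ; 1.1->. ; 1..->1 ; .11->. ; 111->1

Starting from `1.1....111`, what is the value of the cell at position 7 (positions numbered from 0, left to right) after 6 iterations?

.

...1111.11
111.111..1
.11..1111.
1.111.1111
...11..111
111.111.11
position 7 holds .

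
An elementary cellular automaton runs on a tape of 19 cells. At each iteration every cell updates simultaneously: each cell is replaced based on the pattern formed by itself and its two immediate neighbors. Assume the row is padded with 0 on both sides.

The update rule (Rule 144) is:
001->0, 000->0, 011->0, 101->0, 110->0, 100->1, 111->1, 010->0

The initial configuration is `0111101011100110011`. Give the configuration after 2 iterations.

0000100000001000100

0011000001010001000
0000100000001000100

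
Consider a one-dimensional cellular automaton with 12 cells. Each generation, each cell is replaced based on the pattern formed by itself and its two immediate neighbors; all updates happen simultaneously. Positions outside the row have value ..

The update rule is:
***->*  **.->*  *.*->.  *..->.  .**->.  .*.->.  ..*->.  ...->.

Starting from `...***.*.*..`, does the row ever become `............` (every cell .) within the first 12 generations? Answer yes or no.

yes

generation 1: ....**......
generation 2: .....*......
generation 3: ............
all cells are . at generation 3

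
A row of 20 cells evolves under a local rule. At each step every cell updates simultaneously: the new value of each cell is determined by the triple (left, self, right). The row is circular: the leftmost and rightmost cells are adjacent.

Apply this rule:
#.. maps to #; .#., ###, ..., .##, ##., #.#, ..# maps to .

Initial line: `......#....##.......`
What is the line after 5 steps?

.......#.....#......
........#.....#.....
.........#.....#....
..........#.....#...
...........#.....#..

...........#.....#..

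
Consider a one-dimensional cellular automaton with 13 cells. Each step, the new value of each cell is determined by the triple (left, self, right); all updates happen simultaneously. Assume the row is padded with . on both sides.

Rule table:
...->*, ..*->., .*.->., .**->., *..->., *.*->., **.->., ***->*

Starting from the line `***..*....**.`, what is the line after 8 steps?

.*.....**....
...***....***
**..*..**..*.
.............
*************
.***********.
..*********..
*..*******..*

*..*******..*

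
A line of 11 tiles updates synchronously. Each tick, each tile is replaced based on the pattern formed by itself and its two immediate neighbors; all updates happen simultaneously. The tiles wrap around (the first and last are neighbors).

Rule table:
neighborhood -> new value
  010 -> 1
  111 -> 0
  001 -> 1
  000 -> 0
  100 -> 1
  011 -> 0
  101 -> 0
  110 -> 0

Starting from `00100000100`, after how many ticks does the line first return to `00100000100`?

01110001110
10001010001
01011011010
11000000011
00100000100

5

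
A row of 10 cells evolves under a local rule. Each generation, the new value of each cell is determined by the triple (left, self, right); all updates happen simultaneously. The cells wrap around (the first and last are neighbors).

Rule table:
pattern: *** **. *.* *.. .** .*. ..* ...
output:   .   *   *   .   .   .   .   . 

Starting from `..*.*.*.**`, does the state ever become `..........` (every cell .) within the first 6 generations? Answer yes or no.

...*.*.*.*
....*.*.*.
.....*.*..
......*...
..........
all cells are . at generation 5

yes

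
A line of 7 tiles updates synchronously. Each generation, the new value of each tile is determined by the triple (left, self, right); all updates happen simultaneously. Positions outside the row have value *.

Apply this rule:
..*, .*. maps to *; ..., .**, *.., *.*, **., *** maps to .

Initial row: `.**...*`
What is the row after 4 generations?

generation 1: .....*.
generation 2: ....**.
generation 3: ...*...
generation 4: ..**..*

..**..*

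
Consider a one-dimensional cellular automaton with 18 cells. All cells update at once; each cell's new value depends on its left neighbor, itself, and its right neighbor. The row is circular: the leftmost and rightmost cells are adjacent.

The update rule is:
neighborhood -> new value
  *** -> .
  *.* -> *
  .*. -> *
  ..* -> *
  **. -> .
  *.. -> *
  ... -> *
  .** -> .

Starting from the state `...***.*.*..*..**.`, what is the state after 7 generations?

***...*********..*

***...*********..*
...***.........**.
***...*********..*  (repeats generation 1; period 2)
generation 7: ***...*********..*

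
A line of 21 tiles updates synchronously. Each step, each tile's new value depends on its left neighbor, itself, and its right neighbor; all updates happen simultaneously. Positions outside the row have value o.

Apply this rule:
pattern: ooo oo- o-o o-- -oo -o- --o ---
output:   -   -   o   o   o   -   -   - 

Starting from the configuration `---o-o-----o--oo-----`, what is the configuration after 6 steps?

o---o-o-----o-o-o----
-o---o-o-----o-o-o---
o-o---o-o-----o-o-o--
-o-o---o-o-----o-o-o-
o-o-o---o-o-----o-o-o
-o-o-o---o-o-----o-oo

-o-o-o---o-o-----o-oo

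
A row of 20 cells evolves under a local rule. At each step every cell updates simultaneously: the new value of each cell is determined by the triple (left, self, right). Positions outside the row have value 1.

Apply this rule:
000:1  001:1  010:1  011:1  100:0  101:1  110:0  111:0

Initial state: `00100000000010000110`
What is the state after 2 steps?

11011000000001100011

01101111111110111101
11011000000001100011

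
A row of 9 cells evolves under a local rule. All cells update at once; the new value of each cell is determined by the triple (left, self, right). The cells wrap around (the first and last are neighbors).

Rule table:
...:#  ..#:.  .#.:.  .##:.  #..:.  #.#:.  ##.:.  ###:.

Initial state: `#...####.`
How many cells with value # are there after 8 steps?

..#......
#...#####
..#......  (repeats step 1; period 2)
step 8: #...#####
count of #: 6

6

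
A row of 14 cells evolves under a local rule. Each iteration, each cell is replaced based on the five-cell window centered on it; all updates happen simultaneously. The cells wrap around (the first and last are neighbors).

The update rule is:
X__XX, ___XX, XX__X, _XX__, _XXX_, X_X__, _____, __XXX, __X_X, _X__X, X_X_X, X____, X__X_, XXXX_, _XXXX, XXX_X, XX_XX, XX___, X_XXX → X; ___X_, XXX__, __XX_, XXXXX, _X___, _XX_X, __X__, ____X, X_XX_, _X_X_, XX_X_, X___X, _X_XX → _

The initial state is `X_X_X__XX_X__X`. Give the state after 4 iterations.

__X_XXX___XXX_
__X_XX_X_XXX_X
XXX____X_XXX_X
XX_XX__X_XXXXX

XX_XX__X_XXXXX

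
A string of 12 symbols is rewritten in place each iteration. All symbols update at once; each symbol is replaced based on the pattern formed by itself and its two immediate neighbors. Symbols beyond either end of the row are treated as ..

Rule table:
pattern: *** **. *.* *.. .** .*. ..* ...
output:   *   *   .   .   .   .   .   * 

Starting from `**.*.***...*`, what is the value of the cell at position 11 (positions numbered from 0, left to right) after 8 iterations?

*

.*....**.*..
...**..*...*
**..*....*..
.*....**...*
...**..*.*..
**..*......*
.*....****..
...**..***.*
position 11 holds *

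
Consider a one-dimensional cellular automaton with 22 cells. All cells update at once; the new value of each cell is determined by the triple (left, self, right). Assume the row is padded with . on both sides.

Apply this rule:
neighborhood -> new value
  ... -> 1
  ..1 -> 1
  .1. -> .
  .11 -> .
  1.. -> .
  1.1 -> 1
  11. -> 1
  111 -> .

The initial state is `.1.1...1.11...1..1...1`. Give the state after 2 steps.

.1..1.11.1.1.1.1..1.1.

step 1: 1.1..11.1.1.11..1..11.
step 2: .1..1.11.1.1.1.1..1.1.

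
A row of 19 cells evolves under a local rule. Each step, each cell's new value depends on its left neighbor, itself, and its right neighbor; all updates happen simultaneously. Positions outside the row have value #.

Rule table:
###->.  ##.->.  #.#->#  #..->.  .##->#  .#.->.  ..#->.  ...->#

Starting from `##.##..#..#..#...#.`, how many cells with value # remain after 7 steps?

5

..##...........#..#
..#..#########....#
.....#.........##.#
.###...#######.#.##
##...#.#......#.##.
...#..#..####..##.#
.#.......#.....#.##
count of #: 5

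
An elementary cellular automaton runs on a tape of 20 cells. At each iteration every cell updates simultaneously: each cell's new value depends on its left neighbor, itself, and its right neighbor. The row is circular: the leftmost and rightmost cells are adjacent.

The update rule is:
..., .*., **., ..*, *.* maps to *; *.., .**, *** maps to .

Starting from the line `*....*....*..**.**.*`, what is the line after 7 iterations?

.****.*.**.**.*.****

iteration 1: *.****.****.*.**.**.
iteration 2: **...**...****.**.**
iteration 3: .*.**.*.**...**.**..
iteration 4: ***.****.*.**.**.*.*
iteration 5: ..**...****.**.****.
iteration 6: **.*.**...**.**...*.
iteration 7: .****.*.**.**.*.****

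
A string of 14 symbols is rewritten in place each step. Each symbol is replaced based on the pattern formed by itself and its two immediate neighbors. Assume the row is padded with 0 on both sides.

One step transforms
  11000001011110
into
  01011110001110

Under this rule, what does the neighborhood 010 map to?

0

At position 7 the neighborhood is 010; the next row has 0 there.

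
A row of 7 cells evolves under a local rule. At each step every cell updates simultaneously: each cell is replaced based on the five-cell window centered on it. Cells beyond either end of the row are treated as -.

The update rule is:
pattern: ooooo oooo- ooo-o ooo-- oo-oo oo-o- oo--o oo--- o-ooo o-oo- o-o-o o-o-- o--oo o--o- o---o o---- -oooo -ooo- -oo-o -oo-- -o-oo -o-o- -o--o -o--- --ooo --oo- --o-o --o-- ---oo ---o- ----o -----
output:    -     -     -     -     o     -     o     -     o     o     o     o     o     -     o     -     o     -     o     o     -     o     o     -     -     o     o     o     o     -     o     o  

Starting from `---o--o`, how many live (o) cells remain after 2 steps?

oo-oo-o
ooooo-o
count of o: 6

6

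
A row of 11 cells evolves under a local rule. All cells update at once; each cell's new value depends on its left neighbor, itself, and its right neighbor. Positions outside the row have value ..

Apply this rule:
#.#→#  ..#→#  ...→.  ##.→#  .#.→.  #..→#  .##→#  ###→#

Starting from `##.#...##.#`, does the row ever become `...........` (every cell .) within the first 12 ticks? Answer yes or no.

no

###.#.####.
####.######
###########
###########  (fixed point — unchanged through tick 12)
tick 12 is ###########, still not uniform .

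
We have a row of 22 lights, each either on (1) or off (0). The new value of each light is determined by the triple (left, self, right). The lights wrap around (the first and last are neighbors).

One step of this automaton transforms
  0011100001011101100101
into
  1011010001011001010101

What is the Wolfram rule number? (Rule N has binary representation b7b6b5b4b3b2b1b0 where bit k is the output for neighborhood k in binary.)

156

position 3: 111 → 1  (bit 7 = 1)
position 4: 110 → 0  (bit 6 = 0)
position 10: 101 → 0  (bit 5 = 0)
position 0: 100 → 1  (bit 4 = 1)
position 2: 011 → 1  (bit 3 = 1)
position 9: 010 → 1  (bit 2 = 1)
position 1: 001 → 0  (bit 1 = 0)
position 6: 000 → 0  (bit 0 = 0)
bits b7..b0 = 10011100 = 156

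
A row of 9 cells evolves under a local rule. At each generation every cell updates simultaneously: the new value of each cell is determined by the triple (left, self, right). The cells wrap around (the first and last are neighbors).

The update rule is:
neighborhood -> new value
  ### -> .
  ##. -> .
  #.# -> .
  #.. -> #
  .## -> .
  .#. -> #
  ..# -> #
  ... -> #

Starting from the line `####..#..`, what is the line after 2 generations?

####.....

....#####
####.....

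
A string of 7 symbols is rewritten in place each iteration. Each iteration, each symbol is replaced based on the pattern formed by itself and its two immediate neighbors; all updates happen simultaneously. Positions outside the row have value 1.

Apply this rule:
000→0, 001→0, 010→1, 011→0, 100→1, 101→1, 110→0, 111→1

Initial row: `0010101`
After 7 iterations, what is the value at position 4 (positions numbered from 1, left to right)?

1

1011110
0101101
1110010
1101011
1011101
0101010
1111111
position 4 holds 1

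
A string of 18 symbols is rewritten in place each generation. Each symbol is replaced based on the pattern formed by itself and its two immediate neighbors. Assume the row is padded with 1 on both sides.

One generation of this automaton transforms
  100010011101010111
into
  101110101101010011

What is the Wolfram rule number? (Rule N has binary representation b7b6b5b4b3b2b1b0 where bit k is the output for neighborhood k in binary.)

199

position 8: 111 → 1  (bit 7 = 1)
position 0: 110 → 1  (bit 6 = 1)
position 10: 101 → 0  (bit 5 = 0)
position 1: 100 → 0  (bit 4 = 0)
position 7: 011 → 0  (bit 3 = 0)
position 4: 010 → 1  (bit 2 = 1)
position 3: 001 → 1  (bit 1 = 1)
position 2: 000 → 1  (bit 0 = 1)
bits b7..b0 = 11000111 = 199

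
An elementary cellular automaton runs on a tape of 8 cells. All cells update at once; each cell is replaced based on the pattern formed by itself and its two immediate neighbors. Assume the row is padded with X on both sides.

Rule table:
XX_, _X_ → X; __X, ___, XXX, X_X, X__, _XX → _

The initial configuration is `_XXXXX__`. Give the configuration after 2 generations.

_____X__
_____X__

_____X__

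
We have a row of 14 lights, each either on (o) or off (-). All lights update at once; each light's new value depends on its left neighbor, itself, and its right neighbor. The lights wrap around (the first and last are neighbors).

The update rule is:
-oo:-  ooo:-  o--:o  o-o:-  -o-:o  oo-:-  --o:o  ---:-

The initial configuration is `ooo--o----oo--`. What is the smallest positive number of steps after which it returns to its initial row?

12

step 1: ---oooo--o--oo
step 2: o-o----ooooo--
step 3: o-oo--o-----oo
step 4: ----oooo---o--
step 5: ---o----o-ooo-
step 6: --ooo--oo----o
step 7: oo---oo--o--oo
step 8: --o-o--ooooo--
step 9: -oo-ooo-----o-
step 10: o------o---ooo
step 11: -o----ooo-o---
step 12: ooo--o----oo--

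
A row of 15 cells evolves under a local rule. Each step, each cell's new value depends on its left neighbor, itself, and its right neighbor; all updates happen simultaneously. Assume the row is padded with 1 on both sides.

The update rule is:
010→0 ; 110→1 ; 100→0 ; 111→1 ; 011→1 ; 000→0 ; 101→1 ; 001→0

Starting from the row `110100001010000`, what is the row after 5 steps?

step 1: 111000000100000
step 2: 111000000000000
step 3: 111000000000000  (fixed point — unchanged through step 5)

111000000000000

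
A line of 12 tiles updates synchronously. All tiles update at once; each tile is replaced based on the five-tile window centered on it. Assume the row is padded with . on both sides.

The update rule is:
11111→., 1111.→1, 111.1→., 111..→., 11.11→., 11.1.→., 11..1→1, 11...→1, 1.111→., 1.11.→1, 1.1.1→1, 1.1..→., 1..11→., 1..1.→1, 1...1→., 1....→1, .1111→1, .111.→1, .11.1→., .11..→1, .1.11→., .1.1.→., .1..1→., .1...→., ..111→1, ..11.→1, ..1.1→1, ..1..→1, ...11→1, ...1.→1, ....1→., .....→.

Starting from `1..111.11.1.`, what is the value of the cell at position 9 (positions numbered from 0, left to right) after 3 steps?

.

step 1: 1..11..1....
step 2: 1..11111.1..
step 3: 1..11.1....1
position 9 holds .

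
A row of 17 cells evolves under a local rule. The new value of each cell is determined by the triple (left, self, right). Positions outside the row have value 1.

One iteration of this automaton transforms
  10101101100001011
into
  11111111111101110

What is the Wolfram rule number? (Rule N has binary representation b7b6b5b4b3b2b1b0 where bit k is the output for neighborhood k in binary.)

125

position 16: 111 → 0  (bit 7 = 0)
position 0: 110 → 1  (bit 6 = 1)
position 1: 101 → 1  (bit 5 = 1)
position 9: 100 → 1  (bit 4 = 1)
position 4: 011 → 1  (bit 3 = 1)
position 2: 010 → 1  (bit 2 = 1)
position 12: 001 → 0  (bit 1 = 0)
position 10: 000 → 1  (bit 0 = 1)
bits b7..b0 = 01111101 = 125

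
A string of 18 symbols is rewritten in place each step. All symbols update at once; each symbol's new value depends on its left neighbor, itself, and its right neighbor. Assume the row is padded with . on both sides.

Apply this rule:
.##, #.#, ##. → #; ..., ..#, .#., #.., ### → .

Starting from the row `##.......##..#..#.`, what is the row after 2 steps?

step 1: ##.......##.......
step 2: ##.......##.......

##.......##.......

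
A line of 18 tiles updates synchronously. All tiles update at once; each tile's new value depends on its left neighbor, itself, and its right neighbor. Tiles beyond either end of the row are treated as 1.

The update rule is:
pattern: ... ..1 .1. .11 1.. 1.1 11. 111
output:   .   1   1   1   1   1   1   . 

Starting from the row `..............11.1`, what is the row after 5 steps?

...11....111111...

1............11111
11..........11....
.11........1111..1
1111......11..1111
...11....111111...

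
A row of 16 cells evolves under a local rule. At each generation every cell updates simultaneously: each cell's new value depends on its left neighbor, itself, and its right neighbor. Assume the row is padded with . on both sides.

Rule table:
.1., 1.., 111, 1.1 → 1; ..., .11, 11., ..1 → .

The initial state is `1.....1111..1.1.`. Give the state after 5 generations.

....11.....11.11

11.....11.1.1111
..1......111.11.
..11......1.1..1
....1.....1111.1
....11.....11.11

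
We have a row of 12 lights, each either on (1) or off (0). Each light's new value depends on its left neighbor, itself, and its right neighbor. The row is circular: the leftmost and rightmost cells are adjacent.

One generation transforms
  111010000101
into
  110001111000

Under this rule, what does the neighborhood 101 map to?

At position 3 the neighborhood is 101; the next row has 0 there.

0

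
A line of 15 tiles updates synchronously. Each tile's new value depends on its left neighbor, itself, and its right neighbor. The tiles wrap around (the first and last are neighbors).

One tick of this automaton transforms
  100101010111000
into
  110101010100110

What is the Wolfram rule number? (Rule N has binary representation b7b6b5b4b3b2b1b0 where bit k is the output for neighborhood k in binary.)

29

position 10: 111 → 0  (bit 7 = 0)
position 11: 110 → 0  (bit 6 = 0)
position 4: 101 → 0  (bit 5 = 0)
position 1: 100 → 1  (bit 4 = 1)
position 9: 011 → 1  (bit 3 = 1)
position 0: 010 → 1  (bit 2 = 1)
position 2: 001 → 0  (bit 1 = 0)
position 13: 000 → 1  (bit 0 = 1)
bits b7..b0 = 00011101 = 29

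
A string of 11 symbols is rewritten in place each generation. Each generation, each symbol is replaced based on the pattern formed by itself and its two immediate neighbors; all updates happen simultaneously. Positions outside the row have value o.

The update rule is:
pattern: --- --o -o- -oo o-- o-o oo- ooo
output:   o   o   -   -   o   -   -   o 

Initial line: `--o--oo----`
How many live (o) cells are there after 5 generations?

generation 1: oo-oo--oooo
generation 2: o----oo-ooo
generation 3: -oooo----oo
generation 4: --oo-oooo-o
generation 5: oo----oo---
count of o: 4

4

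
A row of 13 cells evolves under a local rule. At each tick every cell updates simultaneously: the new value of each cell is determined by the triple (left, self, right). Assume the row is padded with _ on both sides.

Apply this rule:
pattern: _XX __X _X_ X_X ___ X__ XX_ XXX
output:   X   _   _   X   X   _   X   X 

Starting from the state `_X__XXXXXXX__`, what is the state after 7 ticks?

XXXXXXXXXXXX_

____XXXXXXX_X
XXX_XXXXXXXX_
XXXXXXXXXXXX_
XXXXXXXXXXXX_  (fixed point — unchanged through tick 7)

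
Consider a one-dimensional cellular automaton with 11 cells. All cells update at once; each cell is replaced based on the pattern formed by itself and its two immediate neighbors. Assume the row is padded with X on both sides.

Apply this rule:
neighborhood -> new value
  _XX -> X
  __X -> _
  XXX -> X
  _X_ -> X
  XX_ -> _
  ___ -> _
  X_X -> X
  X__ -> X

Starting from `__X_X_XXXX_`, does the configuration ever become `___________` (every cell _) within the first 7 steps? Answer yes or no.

step 1: X_XXXXXXX_X
step 2: _XXXXXXX_XX
step 3: XXXXXXX_XXX
step 4: XXXXXX_XXXX
step 5: XXXXX_XXXXX
step 6: XXXX_XXXXXX
step 7: XXX_XXXXXXX
step 7 is XXX_XXXXXXX, still not uniform _

no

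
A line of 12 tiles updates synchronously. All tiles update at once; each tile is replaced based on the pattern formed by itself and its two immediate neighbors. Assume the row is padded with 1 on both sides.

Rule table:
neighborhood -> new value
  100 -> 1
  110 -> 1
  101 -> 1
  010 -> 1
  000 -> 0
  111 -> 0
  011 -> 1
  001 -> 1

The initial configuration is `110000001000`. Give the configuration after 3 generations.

000111111100

generation 1: 011000011101
generation 2: 111100110111
generation 3: 000111111100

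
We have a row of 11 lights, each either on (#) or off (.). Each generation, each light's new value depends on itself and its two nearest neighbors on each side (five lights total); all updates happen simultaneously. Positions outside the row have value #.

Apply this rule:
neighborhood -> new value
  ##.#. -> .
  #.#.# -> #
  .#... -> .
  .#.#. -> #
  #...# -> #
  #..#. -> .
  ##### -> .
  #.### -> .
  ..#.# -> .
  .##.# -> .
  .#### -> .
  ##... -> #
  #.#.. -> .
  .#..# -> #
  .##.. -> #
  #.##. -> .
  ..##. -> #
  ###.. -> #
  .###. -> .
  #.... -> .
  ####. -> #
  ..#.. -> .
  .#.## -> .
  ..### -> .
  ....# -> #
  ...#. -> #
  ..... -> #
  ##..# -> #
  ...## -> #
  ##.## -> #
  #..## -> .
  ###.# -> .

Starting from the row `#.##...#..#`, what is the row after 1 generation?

.#.####.#..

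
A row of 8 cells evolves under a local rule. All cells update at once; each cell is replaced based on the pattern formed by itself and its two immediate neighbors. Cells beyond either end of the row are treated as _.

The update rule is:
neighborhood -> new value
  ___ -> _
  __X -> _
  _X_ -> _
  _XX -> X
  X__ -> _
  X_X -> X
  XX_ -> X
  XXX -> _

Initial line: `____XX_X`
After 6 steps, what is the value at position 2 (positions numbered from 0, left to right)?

step 1: ____XXX_
step 2: ____X_X_
step 3: _____X__
step 4: ________
step 5: ________  (fixed point — unchanged through step 6)
position 2 holds _

_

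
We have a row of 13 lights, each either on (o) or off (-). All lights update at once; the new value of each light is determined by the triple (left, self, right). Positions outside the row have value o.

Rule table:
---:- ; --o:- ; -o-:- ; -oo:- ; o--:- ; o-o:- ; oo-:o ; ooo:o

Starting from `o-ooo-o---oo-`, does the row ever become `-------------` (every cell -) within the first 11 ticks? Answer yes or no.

no

tick 1: o--oo------o-
tick 2: o---o--------
tick 3: o------------
tick 4: o------------  (fixed point — unchanged through tick 11)
tick 11 is o------------, still not uniform -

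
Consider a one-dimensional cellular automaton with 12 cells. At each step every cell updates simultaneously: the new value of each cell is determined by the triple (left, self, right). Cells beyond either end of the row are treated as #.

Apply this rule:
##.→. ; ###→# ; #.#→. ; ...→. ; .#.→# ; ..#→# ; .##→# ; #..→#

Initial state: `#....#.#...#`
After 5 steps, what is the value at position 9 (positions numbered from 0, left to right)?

#

.#..##.##.##
.####..#..##
.###.#######
.##..#######
.#.#########
position 9 holds #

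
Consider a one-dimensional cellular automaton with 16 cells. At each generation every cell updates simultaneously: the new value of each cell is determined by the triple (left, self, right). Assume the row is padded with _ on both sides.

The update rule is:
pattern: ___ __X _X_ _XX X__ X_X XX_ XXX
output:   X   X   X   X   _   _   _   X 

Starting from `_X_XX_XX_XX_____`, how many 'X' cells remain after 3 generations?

8

XX_X__X__X__XXXX
X__X_XX_XX_XXXX_
X_XX_X__X__XXX__
count of X: 8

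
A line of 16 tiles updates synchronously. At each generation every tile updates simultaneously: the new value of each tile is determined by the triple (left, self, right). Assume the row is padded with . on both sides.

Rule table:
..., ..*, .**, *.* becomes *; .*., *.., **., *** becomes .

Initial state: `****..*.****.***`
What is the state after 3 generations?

*....*.**...**..
..***.**..***..*
***..**..**...*.

***..**..**...*.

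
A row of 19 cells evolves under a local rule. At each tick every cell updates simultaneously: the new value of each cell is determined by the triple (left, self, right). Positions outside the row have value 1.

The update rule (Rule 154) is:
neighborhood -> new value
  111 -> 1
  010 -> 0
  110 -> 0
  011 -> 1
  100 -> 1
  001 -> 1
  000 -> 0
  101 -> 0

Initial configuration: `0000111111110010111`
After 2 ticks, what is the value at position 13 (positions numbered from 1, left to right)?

1001111111101100111
0111111111001011111
position 13 holds 1

1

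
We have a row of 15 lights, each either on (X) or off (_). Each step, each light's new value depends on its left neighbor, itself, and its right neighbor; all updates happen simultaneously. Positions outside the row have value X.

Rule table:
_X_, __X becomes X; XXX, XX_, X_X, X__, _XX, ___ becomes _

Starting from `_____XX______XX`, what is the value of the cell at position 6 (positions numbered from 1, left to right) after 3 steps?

____X_______X__
___XX______XX_X
__X_______X____
position 6 holds _

_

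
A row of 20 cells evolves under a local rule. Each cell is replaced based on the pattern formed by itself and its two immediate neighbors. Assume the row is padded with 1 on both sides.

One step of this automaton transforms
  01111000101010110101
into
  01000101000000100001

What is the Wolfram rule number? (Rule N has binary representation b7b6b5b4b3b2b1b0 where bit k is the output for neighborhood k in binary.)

position 2: 111 → 0  (bit 7 = 0)
position 4: 110 → 0  (bit 6 = 0)
position 0: 101 → 0  (bit 5 = 0)
position 5: 100 → 1  (bit 4 = 1)
position 1: 011 → 1  (bit 3 = 1)
position 8: 010 → 0  (bit 2 = 0)
position 7: 001 → 1  (bit 1 = 1)
position 6: 000 → 0  (bit 0 = 0)
bits b7..b0 = 00011010 = 26

26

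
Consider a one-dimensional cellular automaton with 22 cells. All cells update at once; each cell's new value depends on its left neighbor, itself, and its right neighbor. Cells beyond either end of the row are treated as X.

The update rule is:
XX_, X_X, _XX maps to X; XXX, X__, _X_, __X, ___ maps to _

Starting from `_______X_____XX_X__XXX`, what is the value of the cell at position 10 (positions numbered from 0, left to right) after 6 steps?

_

step 1: _____________XXX___X__
step 2: _____________X_X______
step 3: ______________X_______
step 4: ______________________
step 5: ______________________  (fixed point — unchanged through step 6)
position 10 holds _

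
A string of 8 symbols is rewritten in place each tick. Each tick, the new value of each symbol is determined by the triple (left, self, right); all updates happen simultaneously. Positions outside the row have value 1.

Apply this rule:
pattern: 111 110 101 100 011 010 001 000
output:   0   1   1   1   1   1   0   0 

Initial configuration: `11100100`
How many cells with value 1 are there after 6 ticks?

tick 1: 00110110
tick 2: 10111111
tick 3: 11100000
tick 4: 00110000
tick 5: 10111000
tick 6: 11101100
count of 1: 5

5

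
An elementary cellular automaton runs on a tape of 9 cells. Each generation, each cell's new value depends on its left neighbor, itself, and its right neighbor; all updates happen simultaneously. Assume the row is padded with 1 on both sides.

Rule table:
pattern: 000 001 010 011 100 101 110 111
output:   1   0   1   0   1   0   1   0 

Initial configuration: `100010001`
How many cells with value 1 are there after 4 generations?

generation 1: 111011100
generation 2: 001000110
generation 3: 101110010
generation 4: 100011010
count of 1: 4

4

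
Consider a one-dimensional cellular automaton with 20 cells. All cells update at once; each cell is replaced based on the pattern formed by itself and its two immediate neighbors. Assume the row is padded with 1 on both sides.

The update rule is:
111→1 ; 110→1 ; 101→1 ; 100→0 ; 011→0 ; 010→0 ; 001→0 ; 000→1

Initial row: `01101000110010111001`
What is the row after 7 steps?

step 1: 10110010010001011000
step 2: 11010000000100101010
step 3: 11100111110000010101
step 4: 11100011110111001010
step 5: 11101001111011000101
step 6: 11110000111101010010
step 7: 11110110011110100001

11110110011110100001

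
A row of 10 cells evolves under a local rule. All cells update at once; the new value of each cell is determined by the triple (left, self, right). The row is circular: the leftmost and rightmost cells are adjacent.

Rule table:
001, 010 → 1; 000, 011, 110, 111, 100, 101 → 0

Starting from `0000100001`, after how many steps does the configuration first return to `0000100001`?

10

0001100011
0010000100
0110001100
1000010000
1000110001
0001000010
0011000110
0100001000
1100011000
0000100001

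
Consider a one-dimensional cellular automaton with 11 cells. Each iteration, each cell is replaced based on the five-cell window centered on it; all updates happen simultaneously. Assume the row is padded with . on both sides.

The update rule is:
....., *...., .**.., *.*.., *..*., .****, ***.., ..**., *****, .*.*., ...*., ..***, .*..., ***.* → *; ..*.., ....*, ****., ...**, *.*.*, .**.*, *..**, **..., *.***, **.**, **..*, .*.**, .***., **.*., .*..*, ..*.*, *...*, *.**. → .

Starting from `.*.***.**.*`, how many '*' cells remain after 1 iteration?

3

iteration 1: *....*....*
count of *: 3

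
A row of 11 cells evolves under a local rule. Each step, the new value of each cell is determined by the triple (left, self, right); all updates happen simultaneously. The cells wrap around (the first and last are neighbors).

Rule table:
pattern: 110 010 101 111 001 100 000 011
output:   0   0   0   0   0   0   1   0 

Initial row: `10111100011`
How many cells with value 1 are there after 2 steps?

step 1: 00000001000
step 2: 11111100011
count of 1: 8

8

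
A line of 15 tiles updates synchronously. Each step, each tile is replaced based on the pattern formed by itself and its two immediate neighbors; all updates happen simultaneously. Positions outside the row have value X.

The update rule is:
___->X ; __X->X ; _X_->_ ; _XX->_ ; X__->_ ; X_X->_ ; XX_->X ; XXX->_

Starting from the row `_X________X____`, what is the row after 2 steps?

step 1: ___XXXXXXX__XXX
step 2: _XX______X_X___

_XX______X_X___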